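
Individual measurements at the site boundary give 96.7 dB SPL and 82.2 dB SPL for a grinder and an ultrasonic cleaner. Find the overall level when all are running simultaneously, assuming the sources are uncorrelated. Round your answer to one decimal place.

For uncorrelated sources the intensities add, so convert each level to linear form, sum, and take 10·log₁₀ of the total.
Σ 10^(L/10) = 10^(96.7/10) + 10^(82.2/10) = 4.843e+09.
L_total = 10·log₁₀(4.843e+09) = 96.85 dB SPL.

96.9 dB SPL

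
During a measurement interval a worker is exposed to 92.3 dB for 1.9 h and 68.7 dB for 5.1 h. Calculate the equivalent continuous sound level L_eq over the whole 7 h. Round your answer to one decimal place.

86.7 dB

Weight each interval's intensity by its duration and average over T = 7 h:
Σ tᵢ·10^(Lᵢ/10) = 1.9·10^(92.3/10) + 5.1·10^(68.7/10) = 3.264e+09.
L_eq = 10·log₁₀(3.264e+09/7) = 86.69 dB.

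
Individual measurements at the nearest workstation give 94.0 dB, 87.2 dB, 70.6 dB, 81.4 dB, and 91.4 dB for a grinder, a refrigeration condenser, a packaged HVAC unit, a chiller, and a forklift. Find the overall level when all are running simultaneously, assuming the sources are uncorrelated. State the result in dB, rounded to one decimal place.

For uncorrelated sources the intensities add, so convert each level to linear form, sum, and take 10·log₁₀ of the total.
Σ 10^(L/10) = 10^(94.0/10) + 10^(87.2/10) + 10^(70.6/10) + 10^(81.4/10) + 10^(91.4/10) = 4.567e+09.
L_total = 10·log₁₀(4.567e+09) = 96.60 dB.

96.6 dB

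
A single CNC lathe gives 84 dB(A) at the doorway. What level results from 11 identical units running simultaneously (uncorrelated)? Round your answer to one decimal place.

94.4 dB(A)

N identical incoherent sources raise the level by 10·log₁₀ N.
L_total = 84 + 10·log₁₀(11) = 84 + 10.414 = 94.41 dB(A).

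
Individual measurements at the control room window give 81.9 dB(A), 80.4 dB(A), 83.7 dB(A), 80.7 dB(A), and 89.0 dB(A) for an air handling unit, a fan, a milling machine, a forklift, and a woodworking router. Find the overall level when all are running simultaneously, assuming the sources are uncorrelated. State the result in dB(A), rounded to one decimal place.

91.5 dB(A)

Incoherent sources combine by intensity addition: L_total = 10·log₁₀(Σ 10^(L_i/10)).
Σ 10^(L/10) = 10^(81.9/10) + 10^(80.4/10) + 10^(83.7/10) + 10^(80.7/10) + 10^(89.0/10) = 1.411e+09.
L_total = 10·log₁₀(1.411e+09) = 91.49 dB(A).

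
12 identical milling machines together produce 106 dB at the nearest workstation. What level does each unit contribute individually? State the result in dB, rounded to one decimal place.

For N identical incoherent sources L_total = L₁ + 10·log₁₀ N, so L₁ = 106 − 10·log₁₀(12) = 106 − 10.792.

95.2 dB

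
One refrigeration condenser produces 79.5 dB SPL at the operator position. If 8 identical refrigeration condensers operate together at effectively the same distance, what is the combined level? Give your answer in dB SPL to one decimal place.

88.5 dB SPL

With 8 equal, uncorrelated contributions the intensity is 8× that of one unit, giving a rise of 10·log₁₀ 8.
L_total = 79.5 + 10·log₁₀(8) = 79.5 + 9.031 = 88.53 dB SPL.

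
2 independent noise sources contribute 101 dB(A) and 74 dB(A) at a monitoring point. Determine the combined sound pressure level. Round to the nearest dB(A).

101 dB(A)

For uncorrelated sources the intensities add, so convert each level to linear form, sum, and take 10·log₁₀ of the total.
Σ 10^(L/10) = 10^(101/10) + 10^(74/10) = 1.261e+10.
L_total = 10·log₁₀(1.261e+10) = 101.01 dB(A).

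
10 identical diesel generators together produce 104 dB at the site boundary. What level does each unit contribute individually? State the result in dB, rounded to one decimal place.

10 equal contributions raise the level by 10·log₁₀ 10 = 10.000 dB, so each unit alone gives 104 − 10.000.

94.0 dB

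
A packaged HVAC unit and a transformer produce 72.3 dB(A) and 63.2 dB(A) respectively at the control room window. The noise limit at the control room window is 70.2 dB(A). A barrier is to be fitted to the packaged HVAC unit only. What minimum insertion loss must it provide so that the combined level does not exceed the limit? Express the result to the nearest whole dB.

3 dB

The untreated sources together contribute 10^(63.2/10) = 2.089e+06, i.e. 63.20 dB(A).
The limit corresponds to 10^(70.2/10) = 1.047e+07; subtracting the fixed part leaves 8.382e+06 for the packaged HVAC unit, i.e. 69.23 dB(A).
Required insertion loss = 72.3 − 69.23 = 3.07 dB.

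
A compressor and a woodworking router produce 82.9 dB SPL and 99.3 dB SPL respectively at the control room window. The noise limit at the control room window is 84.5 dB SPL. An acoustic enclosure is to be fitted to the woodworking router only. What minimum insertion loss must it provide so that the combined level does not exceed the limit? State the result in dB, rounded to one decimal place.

Everything except the woodworking router sums to 10^(82.9/10) = 1.950e+08 in linear terms, 82.90 dB SPL.
The limit corresponds to 10^(84.5/10) = 2.818e+08; subtracting the fixed part leaves 8.685e+07 for the woodworking router, i.e. 79.39 dB SPL.
So the woodworking router must be reduced from 99.3 to 79.39 dB SPL: IL = 19.91 dB.

19.9 dB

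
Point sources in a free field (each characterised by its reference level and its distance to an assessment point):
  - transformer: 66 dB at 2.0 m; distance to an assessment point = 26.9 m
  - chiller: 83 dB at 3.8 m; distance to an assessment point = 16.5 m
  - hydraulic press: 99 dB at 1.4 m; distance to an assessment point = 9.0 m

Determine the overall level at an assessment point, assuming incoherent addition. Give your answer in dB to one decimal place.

83.1 dB

First find each source's level at the receiver (point-source: −20·log₁₀(r/r_ref)), then combine on an intensity basis.
transformer: 66 − 20·log₁₀(26.9/2.0) = 66 − 22.57 = 43.43 dB.
chiller: 83 − 20·log₁₀(16.5/3.8) = 83 − 12.75 = 70.25 dB.
hydraulic press: 99 − 20·log₁₀(9.0/1.4) = 99 − 16.16 = 82.84 dB.
Σ 10^(L/10) = 2.028e+08 → L_total = 10·log₁₀(2.028e+08) = 83.07 dB.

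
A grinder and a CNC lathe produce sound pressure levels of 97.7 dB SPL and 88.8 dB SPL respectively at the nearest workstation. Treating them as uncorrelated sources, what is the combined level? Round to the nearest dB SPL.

98 dB SPL

Incoherent sources combine by intensity addition: L_total = 10·log₁₀(Σ 10^(L_i/10)).
Σ 10^(L/10) = 10^(97.7/10) + 10^(88.8/10) = 6.647e+09.
L_total = 10·log₁₀(6.647e+09) = 98.23 dB SPL.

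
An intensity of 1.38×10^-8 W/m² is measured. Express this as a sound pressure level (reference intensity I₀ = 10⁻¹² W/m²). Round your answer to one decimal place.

L = 10·log₁₀(I/I₀) = 10·log₁₀(1.38×10^-8/10⁻¹²) = 10·log₁₀(1.38×10^4).
L = 10·(0.1399 + 4) = 41.40 dB.

41.4 dB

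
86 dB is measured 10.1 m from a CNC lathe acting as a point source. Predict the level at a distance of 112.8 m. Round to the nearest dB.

For a point source, L₂ = L₁ − 20·log₁₀(r₂/r₁).
L₂ = 86 − 20·log₁₀(112.8/10.1) = 86 − 20.960 = 65.04 dB.

65 dB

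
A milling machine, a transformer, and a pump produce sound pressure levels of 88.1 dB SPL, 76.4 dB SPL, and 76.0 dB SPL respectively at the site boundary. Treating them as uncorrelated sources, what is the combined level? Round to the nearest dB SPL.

Incoherent sources combine by intensity addition: L_total = 10·log₁₀(Σ 10^(L_i/10)).
Σ 10^(L/10) = 10^(88.1/10) + 10^(76.4/10) + 10^(76.0/10) = 7.291e+08.
L_total = 10·log₁₀(7.291e+08) = 88.63 dB SPL.

89 dB SPL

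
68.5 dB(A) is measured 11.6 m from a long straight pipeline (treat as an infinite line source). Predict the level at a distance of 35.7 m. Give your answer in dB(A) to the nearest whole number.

64 dB(A)

Cylindrical spreading from a line source gives a 10·log₁₀(r₂/r₁) drop.
L₂ = 68.5 − 10·log₁₀(35.7/11.6) = 68.5 − 4.882 = 63.62 dB(A).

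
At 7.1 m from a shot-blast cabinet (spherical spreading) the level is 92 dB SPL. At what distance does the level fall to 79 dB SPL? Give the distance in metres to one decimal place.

For a point source L₁ − L₂ = 20·log₁₀(r₂/r₁), so r₂ = r₁·10^((L₁−L₂)/20).
r₂ = 7.1·10^((92−79)/20) = 7.1·10^(13.0/20) = 31.71 m.

31.7 m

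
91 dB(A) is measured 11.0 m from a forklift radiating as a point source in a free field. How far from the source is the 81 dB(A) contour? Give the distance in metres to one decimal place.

34.8 m

The 10.0 dB drop corresponds to a distance ratio of 10^(10.0/20) for a point source.
r₂ = 11.0·10^((91−81)/20) = 11.0·10^(10.0/20) = 34.79 m.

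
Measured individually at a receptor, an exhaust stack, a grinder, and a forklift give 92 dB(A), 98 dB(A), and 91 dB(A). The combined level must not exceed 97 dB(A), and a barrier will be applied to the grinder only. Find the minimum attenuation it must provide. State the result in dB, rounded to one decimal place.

Fixed contribution from the other sources: Σ 10^(L/10) = 10^(92/10) + 10^(91/10) = 2.844e+09 (94.54 dB(A)).
To meet 97 dB(A) overall, the treated grinder may contribute at most 10^(97/10) − 2.844e+09 = 2.168e+09, i.e. 93.36 dB(A).
So the grinder must be reduced from 98 to 93.36 dB(A): IL = 4.64 dB.

4.6 dB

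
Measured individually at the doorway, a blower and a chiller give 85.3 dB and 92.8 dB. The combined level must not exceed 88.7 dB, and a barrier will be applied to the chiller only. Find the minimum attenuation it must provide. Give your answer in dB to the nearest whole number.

7 dB

Fixed contribution from the other source: Σ 10^(L/10) = 10^(85.3/10) = 3.388e+08 (85.30 dB).
To meet 88.7 dB overall, the treated chiller may contribute at most 10^(88.7/10) − 3.388e+08 = 4.025e+08, i.e. 86.05 dB.
Required insertion loss = 92.8 − 86.05 = 6.75 dB.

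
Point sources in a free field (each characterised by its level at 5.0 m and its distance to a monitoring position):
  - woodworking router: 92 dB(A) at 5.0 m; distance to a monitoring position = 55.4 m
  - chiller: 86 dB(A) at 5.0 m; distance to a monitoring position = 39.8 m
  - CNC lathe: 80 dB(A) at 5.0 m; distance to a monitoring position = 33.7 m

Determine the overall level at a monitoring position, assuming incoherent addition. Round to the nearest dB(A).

73 dB(A)

Apply inverse-square spreading to bring every level to the receiver, then sum 10^(L/10).
woodworking router: 92 − 20·log₁₀(55.4/5.0) = 92 − 20.89 = 71.11 dB(A).
chiller: 86 − 20·log₁₀(39.8/5.0) = 86 − 18.02 = 67.98 dB(A).
CNC lathe: 80 − 20·log₁₀(33.7/5.0) = 80 − 16.57 = 63.43 dB(A).
Σ 10^(L/10) = 2.139e+07 → L_total = 10·log₁₀(2.139e+07) = 73.30 dB(A).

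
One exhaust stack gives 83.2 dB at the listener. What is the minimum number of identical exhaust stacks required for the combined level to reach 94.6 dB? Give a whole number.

14

The shortfall is 94.6 − 83.2 = 11.4 dB, and N units add 10·log₁₀ N, so need 10·log₁₀ N ≥ 11.4.
N ≥ 10^(11.4/10) = 13.804, so N = 14.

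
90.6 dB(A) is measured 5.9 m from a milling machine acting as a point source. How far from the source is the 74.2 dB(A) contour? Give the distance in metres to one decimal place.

39.0 m

The 16.4 dB drop corresponds to a distance ratio of 10^(16.4/20) for a point source.
r₂ = 5.9·10^((90.6−74.2)/20) = 5.9·10^(16.4/20) = 38.98 m.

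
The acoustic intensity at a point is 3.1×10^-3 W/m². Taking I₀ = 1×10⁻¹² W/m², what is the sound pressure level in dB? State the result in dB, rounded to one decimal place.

94.9 dB

Dividing by I₀ shifts the exponent by 12: I/I₀ = 3.1×10^9.
L = 10·(0.4914 + 9) = 94.91 dB.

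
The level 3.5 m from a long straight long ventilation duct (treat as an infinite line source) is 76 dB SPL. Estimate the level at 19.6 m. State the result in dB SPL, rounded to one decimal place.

Line-source attenuation: ΔL = 10·log₁₀(r₂/r₁) = 10·log₁₀(19.6/3.5) = 7.482 dB.
L₂ = 76 − 10·log₁₀(19.6/3.5) = 76 − 7.482 = 68.52 dB SPL.

68.5 dB SPL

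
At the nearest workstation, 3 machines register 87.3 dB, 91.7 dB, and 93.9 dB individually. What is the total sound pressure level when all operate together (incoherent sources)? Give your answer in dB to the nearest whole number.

97 dB

For uncorrelated sources the intensities add, so convert each level to linear form, sum, and take 10·log₁₀ of the total.
Σ 10^(L/10) = 10^(87.3/10) + 10^(91.7/10) + 10^(93.9/10) = 4.471e+09.
L_total = 10·log₁₀(4.471e+09) = 96.50 dB.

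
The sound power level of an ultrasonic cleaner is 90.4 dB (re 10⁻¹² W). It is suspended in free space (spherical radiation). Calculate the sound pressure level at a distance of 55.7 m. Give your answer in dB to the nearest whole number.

The power spreads over a sphere of area 4π·r², so L_p = L_w − 10·log₁₀(4π·r²).
4π·r² = 3.899e+04 m², 10·log₁₀ of that is 45.909 dB.
L_p = 90.4 − 45.909 = 44.49 dB.

44 dB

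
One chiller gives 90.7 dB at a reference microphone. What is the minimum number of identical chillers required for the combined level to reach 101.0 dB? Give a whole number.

Need L₁ + 10·log₁₀ N ≥ 101.0, i.e. log₁₀ N ≥ 1.03.
N ≥ 10^(10.3/10) = 10.715, so N = 11.

11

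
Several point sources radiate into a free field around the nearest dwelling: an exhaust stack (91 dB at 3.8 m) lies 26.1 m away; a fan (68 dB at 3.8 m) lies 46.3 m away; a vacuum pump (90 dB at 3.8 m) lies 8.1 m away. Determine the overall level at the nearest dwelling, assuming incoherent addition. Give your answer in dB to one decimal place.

Propagate each source to the receiver with L = L_ref − 20·log₁₀(r/r_ref), then add intensities.
exhaust stack: 91 − 20·log₁₀(26.1/3.8) = 91 − 16.74 = 74.26 dB.
fan: 68 − 20·log₁₀(46.3/3.8) = 68 − 21.72 = 46.28 dB.
vacuum pump: 90 − 20·log₁₀(8.1/3.8) = 90 − 6.57 = 83.43 dB.
Σ 10^(L/10) = 2.468e+08 → L_total = 10·log₁₀(2.468e+08) = 83.92 dB.

83.9 dB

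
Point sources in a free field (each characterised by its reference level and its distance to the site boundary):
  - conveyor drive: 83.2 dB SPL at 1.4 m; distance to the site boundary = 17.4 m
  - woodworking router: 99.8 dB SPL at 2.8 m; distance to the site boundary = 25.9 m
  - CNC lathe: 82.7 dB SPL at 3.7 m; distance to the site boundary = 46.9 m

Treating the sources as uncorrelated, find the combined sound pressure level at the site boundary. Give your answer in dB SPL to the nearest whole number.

First find each source's level at the receiver (point-source: −20·log₁₀(r/r_ref)), then combine on an intensity basis.
conveyor drive: 83.2 − 20·log₁₀(17.4/1.4) = 83.2 − 21.89 = 61.31 dB SPL.
woodworking router: 99.8 − 20·log₁₀(25.9/2.8) = 99.8 − 19.32 = 80.48 dB SPL.
CNC lathe: 82.7 − 20·log₁₀(46.9/3.7) = 82.7 − 22.06 = 60.64 dB SPL.
Σ 10^(L/10) = 1.141e+08 → L_total = 10·log₁₀(1.141e+08) = 80.57 dB SPL.

81 dB SPL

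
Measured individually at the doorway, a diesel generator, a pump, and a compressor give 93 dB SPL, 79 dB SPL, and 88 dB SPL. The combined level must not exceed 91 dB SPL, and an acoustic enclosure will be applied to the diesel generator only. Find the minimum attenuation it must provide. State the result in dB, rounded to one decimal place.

5.6 dB

The untreated sources together contribute 10^(79/10) + 10^(88/10) = 7.104e+08, i.e. 88.51 dB SPL.
The limit corresponds to 10^(91/10) = 1.259e+09; subtracting the fixed part leaves 5.485e+08 for the diesel generator, i.e. 87.39 dB SPL.
So the diesel generator must be reduced from 93 to 87.39 dB SPL: IL = 5.61 dB.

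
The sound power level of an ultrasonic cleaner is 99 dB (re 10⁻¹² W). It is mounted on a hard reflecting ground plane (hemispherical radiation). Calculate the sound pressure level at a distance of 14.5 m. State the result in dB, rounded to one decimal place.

67.8 dB

L_p = L_w − 10·log₁₀(2π·r²) with r = 14.5 m.
2π·r² = 1321 m², 10·log₁₀ of that is 31.209 dB.
L_p = 99 − 31.209 = 67.79 dB.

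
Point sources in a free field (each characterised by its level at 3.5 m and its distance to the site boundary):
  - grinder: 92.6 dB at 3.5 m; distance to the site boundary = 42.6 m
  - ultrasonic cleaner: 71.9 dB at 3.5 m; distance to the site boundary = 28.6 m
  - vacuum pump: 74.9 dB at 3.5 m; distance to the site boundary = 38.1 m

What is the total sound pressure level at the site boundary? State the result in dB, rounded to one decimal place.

Apply inverse-square spreading to bring every level to the receiver, then sum 10^(L/10).
grinder: 92.6 − 20·log₁₀(42.6/3.5) = 92.6 − 21.71 = 70.89 dB.
ultrasonic cleaner: 71.9 − 20·log₁₀(28.6/3.5) = 71.9 − 18.25 = 53.65 dB.
vacuum pump: 74.9 − 20·log₁₀(38.1/3.5) = 74.9 − 20.74 = 54.16 dB.
Σ 10^(L/10) = 1.278e+07 → L_total = 10·log₁₀(1.278e+07) = 71.06 dB.

71.1 dB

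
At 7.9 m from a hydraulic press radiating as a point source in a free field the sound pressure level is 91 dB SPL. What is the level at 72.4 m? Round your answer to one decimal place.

71.8 dB SPL

Spherical spreading from a point source gives a 20·log₁₀(r₂/r₁) drop.
L₂ = 91 − 20·log₁₀(72.4/7.9) = 91 − 19.242 = 71.76 dB SPL.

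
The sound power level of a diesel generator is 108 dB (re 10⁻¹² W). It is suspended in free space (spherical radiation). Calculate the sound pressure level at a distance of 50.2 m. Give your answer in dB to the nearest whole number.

Free-field spherical radiation: L_p = L_w − 10·log₁₀(4π·r²), r = 50.2 m.
4π·r² = 3.167e+04 m², 10·log₁₀ of that is 45.006 dB.
L_p = 108 − 45.006 = 62.99 dB.

63 dB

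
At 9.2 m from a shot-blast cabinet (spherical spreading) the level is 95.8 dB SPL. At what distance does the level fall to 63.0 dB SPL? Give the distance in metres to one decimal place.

401.6 m

Point-source spreading drops the level by 20·log₁₀(r₂/r₁); inverting, r₂/r₁ = 10^(ΔL/20).
r₂ = 9.2·10^((95.8−63.0)/20) = 9.2·10^(32.8/20) = 401.59 m.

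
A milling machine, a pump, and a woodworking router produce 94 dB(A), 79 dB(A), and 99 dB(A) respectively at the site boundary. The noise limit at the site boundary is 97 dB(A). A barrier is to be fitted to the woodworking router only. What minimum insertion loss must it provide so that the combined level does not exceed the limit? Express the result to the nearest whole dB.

5 dB

The untreated sources together contribute 10^(94/10) + 10^(79/10) = 2.591e+09, i.e. 94.14 dB(A).
The limit corresponds to 10^(97/10) = 5.012e+09; subtracting the fixed part leaves 2.421e+09 for the woodworking router, i.e. 93.84 dB(A).
So the woodworking router must be reduced from 99 to 93.84 dB(A): IL = 5.16 dB.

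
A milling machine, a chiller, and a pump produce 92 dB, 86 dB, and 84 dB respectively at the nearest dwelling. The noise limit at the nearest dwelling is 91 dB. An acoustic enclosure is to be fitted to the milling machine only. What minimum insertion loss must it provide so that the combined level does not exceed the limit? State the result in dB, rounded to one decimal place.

4.1 dB

The untreated sources together contribute 10^(86/10) + 10^(84/10) = 6.493e+08, i.e. 88.12 dB.
To meet 91 dB overall, the treated milling machine may contribute at most 10^(91/10) − 6.493e+08 = 6.096e+08, i.e. 87.85 dB.
Required insertion loss = 92 − 87.85 = 4.15 dB.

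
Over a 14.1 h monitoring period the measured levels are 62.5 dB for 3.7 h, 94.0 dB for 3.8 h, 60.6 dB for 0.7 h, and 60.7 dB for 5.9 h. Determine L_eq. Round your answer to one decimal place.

Weight each interval's intensity by its duration and average over T = 14.1 h:
Σ tᵢ·10^(Lᵢ/10) = 3.7·10^(62.5/10) + 3.8·10^(94.0/10) + 0.7·10^(60.6/10) + 5.9·10^(60.7/10) = 9.559e+09.
L_eq = 10·log₁₀(9.559e+09/14.1) = 88.31 dB.

88.3 dB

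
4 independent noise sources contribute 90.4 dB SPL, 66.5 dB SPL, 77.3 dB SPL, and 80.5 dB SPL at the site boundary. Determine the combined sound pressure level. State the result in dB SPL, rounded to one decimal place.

For uncorrelated sources the intensities add, so convert each level to linear form, sum, and take 10·log₁₀ of the total.
Σ 10^(L/10) = 10^(90.4/10) + 10^(66.5/10) + 10^(77.3/10) + 10^(80.5/10) = 1.267e+09.
L_total = 10·log₁₀(1.267e+09) = 91.03 dB SPL.

91.0 dB SPL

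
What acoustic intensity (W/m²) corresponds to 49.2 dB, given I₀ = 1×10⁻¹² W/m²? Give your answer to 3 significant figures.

8.32e-08 W/m²

I/I₀ = 10^(49.2/10) = 8.318e+04, so I = 8.318e+04 × 10⁻¹² W/m².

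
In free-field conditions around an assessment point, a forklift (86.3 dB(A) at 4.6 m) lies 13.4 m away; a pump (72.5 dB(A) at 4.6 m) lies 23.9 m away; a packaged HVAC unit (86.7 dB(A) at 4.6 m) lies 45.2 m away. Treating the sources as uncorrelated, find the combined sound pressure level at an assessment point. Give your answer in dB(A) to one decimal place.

77.5 dB(A)

Apply inverse-square spreading to bring every level to the receiver, then sum 10^(L/10).
forklift: 86.3 − 20·log₁₀(13.4/4.6) = 86.3 − 9.29 = 77.01 dB(A).
pump: 72.5 − 20·log₁₀(23.9/4.6) = 72.5 − 14.31 = 58.19 dB(A).
packaged HVAC unit: 86.7 − 20·log₁₀(45.2/4.6) = 86.7 − 19.85 = 66.85 dB(A).
Σ 10^(L/10) = 5.577e+07 → L_total = 10·log₁₀(5.577e+07) = 77.46 dB(A).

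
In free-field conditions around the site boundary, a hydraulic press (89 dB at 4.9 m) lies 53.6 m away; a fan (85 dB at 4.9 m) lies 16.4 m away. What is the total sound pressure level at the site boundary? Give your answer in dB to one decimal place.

75.4 dB

Propagate each source to the receiver with L = L_ref − 20·log₁₀(r/r_ref), then add intensities.
hydraulic press: 89 − 20·log₁₀(53.6/4.9) = 89 − 20.78 = 68.22 dB.
fan: 85 − 20·log₁₀(16.4/4.9) = 85 − 10.49 = 74.51 dB.
Σ 10^(L/10) = 3.487e+07 → L_total = 10·log₁₀(3.487e+07) = 75.42 dB.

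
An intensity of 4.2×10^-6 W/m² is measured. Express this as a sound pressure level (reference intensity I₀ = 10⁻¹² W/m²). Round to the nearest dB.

Dividing by I₀ shifts the exponent by 12: I/I₀ = 4.2×10^6.
L = 10·(0.6232 + 6) = 66.23 dB.

66 dB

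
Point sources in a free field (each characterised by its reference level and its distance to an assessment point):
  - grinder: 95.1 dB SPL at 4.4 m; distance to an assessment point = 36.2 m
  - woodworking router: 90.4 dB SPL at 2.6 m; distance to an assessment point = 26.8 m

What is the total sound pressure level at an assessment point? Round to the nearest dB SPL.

78 dB SPL

First find each source's level at the receiver (point-source: −20·log₁₀(r/r_ref)), then combine on an intensity basis.
grinder: 95.1 − 20·log₁₀(36.2/4.4) = 95.1 − 18.31 = 76.79 dB SPL.
woodworking router: 90.4 − 20·log₁₀(26.8/2.6) = 90.4 − 20.26 = 70.14 dB SPL.
Σ 10^(L/10) = 5.813e+07 → L_total = 10·log₁₀(5.813e+07) = 77.64 dB SPL.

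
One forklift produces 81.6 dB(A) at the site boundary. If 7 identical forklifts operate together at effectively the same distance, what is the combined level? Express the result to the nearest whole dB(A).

With 7 equal, uncorrelated contributions the intensity is 7× that of one unit, giving a rise of 10·log₁₀ 7.
L_total = 81.6 + 10·log₁₀(7) = 81.6 + 8.451 = 90.05 dB(A).

90 dB(A)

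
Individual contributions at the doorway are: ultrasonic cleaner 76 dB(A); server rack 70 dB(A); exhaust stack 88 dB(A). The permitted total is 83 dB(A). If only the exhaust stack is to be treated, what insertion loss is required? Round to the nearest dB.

The untreated sources together contribute 10^(76/10) + 10^(70/10) = 4.981e+07, i.e. 76.97 dB(A).
The limit corresponds to 10^(83/10) = 1.995e+08; subtracting the fixed part leaves 1.497e+08 for the exhaust stack, i.e. 81.75 dB(A).
So the exhaust stack must be reduced from 88 to 81.75 dB(A): IL = 6.25 dB.

6 dB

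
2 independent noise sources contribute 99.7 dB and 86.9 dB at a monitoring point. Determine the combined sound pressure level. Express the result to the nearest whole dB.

For uncorrelated sources the intensities add, so convert each level to linear form, sum, and take 10·log₁₀ of the total.
Σ 10^(L/10) = 10^(99.7/10) + 10^(86.9/10) = 9.822e+09.
L_total = 10·log₁₀(9.822e+09) = 99.92 dB.

100 dB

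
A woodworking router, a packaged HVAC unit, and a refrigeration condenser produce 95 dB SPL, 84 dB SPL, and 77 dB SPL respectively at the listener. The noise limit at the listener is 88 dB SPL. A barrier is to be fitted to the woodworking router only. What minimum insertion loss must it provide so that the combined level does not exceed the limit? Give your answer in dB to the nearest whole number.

Fixed contribution from the other sources: Σ 10^(L/10) = 10^(84/10) + 10^(77/10) = 3.013e+08 (84.79 dB SPL).
The limit corresponds to 10^(88/10) = 6.310e+08; subtracting the fixed part leaves 3.296e+08 for the woodworking router, i.e. 85.18 dB SPL.
Required insertion loss = 95 − 85.18 = 9.82 dB.

10 dB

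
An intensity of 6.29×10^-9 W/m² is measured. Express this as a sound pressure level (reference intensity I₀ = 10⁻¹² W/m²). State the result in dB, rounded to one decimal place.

38.0 dB

Dividing by I₀ shifts the exponent by 12: I/I₀ = 6.29×10^3.
L = 10·(0.7987 + 3) = 37.99 dB.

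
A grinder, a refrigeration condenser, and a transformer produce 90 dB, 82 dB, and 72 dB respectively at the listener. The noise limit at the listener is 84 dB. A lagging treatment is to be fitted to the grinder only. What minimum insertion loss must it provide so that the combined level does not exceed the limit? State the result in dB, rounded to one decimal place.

11.1 dB

Fixed contribution from the other sources: Σ 10^(L/10) = 10^(82/10) + 10^(72/10) = 1.743e+08 (82.41 dB).
To meet 84 dB overall, the treated grinder may contribute at most 10^(84/10) − 1.743e+08 = 7.685e+07, i.e. 78.86 dB.
Required insertion loss = 90 − 78.86 = 11.14 dB.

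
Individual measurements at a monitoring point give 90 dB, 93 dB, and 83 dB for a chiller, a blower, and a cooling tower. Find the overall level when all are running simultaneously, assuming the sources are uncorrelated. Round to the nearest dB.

For uncorrelated sources the intensities add, so convert each level to linear form, sum, and take 10·log₁₀ of the total.
Σ 10^(L/10) = 10^(90/10) + 10^(93/10) + 10^(83/10) = 3.195e+09.
L_total = 10·log₁₀(3.195e+09) = 95.04 dB.

95 dB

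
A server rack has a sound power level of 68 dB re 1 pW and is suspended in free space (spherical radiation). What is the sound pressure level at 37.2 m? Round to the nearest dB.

26 dB

Free-field spherical radiation: L_p = L_w − 10·log₁₀(4π·r²), r = 37.2 m.
4π·r² = 1.739e+04 m², 10·log₁₀ of that is 42.403 dB.
L_p = 68 − 42.403 = 25.60 dB.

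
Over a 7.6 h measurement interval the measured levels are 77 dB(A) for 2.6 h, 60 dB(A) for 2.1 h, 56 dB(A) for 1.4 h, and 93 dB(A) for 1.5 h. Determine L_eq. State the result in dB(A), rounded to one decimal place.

86.1 dB(A)

Weight each interval's intensity by its duration and average over T = 7.6 h:
Σ tᵢ·10^(Lᵢ/10) = 2.6·10^(77/10) + 2.1·10^(60/10) + 1.4·10^(56/10) + 1.5·10^(93/10) = 3.126e+09.
L_eq = 10·log₁₀(3.126e+09/7.6) = 86.14 dB(A).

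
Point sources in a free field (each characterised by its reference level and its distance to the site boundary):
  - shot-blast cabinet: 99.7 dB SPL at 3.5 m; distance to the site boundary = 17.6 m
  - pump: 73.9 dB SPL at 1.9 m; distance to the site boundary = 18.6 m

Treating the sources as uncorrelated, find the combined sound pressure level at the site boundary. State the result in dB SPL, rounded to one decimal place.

85.7 dB SPL

Apply inverse-square spreading to bring every level to the receiver, then sum 10^(L/10).
shot-blast cabinet: 99.7 − 20·log₁₀(17.6/3.5) = 99.7 − 14.03 = 85.67 dB SPL.
pump: 73.9 − 20·log₁₀(18.6/1.9) = 73.9 − 19.82 = 54.08 dB SPL.
Σ 10^(L/10) = 3.693e+08 → L_total = 10·log₁₀(3.693e+08) = 85.67 dB SPL.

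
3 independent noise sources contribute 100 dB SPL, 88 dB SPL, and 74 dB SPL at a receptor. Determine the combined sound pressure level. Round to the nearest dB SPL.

100 dB SPL

Incoherent sources combine by intensity addition: L_total = 10·log₁₀(Σ 10^(L_i/10)).
Σ 10^(L/10) = 10^(100/10) + 10^(88/10) + 10^(74/10) = 1.066e+10.
L_total = 10·log₁₀(1.066e+10) = 100.28 dB SPL.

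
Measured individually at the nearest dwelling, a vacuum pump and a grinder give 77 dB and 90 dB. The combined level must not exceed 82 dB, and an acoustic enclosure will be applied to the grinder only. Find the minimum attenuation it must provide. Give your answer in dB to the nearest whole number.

10 dB

The untreated sources together contribute 10^(77/10) = 5.012e+07, i.e. 77.00 dB.
To meet 82 dB overall, the treated grinder may contribute at most 10^(82/10) − 5.012e+07 = 1.084e+08, i.e. 80.35 dB.
So the grinder must be reduced from 90 to 80.35 dB: IL = 9.65 dB.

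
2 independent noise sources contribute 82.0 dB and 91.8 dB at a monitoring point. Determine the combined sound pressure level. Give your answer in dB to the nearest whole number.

Incoherent sources combine by intensity addition: L_total = 10·log₁₀(Σ 10^(L_i/10)).
Σ 10^(L/10) = 10^(82.0/10) + 10^(91.8/10) = 1.672e+09.
L_total = 10·log₁₀(1.672e+09) = 92.23 dB.

92 dB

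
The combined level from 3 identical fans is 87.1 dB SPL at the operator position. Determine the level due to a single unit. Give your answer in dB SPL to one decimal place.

3 equal contributions raise the level by 10·log₁₀ 3 = 4.771 dB, so each unit alone gives 87.1 − 4.771.

82.3 dB SPL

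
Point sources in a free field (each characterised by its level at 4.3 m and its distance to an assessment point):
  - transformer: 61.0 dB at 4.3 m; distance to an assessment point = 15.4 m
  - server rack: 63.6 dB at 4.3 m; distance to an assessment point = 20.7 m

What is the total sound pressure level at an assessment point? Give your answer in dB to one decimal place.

52.9 dB

First find each source's level at the receiver (point-source: −20·log₁₀(r/r_ref)), then combine on an intensity basis.
transformer: 61.0 − 20·log₁₀(15.4/4.3) = 61.0 − 11.08 = 49.92 dB.
server rack: 63.6 − 20·log₁₀(20.7/4.3) = 63.6 − 13.65 = 49.95 dB.
Σ 10^(L/10) = 1.970e+05 → L_total = 10·log₁₀(1.970e+05) = 52.94 dB.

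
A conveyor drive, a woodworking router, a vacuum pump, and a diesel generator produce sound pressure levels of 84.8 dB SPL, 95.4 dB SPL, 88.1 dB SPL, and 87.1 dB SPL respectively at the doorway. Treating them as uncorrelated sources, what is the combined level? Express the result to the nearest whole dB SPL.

Incoherent sources combine by intensity addition: L_total = 10·log₁₀(Σ 10^(L_i/10)).
Σ 10^(L/10) = 10^(84.8/10) + 10^(95.4/10) + 10^(88.1/10) + 10^(87.1/10) = 4.928e+09.
L_total = 10·log₁₀(4.928e+09) = 96.93 dB SPL.

97 dB SPL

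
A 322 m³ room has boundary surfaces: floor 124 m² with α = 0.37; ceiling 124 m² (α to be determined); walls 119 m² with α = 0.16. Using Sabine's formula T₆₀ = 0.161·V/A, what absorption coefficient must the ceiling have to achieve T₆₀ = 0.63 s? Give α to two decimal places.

0.14

Required total absorption A = 0.161·322/0.63 = 82.29 m².
Absorption from the other surfaces = 124·0.37 + 119·0.16 = 64.92 m², so the ceiling must supply 17.37 m² over 124 m².
α = 17.37/124 = 0.140.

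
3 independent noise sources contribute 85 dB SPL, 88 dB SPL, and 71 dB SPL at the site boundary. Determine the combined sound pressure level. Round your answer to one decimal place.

Incoherent sources combine by intensity addition: L_total = 10·log₁₀(Σ 10^(L_i/10)).
Σ 10^(L/10) = 10^(85/10) + 10^(88/10) + 10^(71/10) = 9.598e+08.
L_total = 10·log₁₀(9.598e+08) = 89.82 dB SPL.

89.8 dB SPL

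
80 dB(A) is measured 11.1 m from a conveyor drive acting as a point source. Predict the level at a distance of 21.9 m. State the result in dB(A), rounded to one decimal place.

74.1 dB(A)

For a point source, L₂ = L₁ − 20·log₁₀(r₂/r₁).
L₂ = 80 − 20·log₁₀(21.9/11.1) = 80 − 5.902 = 74.10 dB(A).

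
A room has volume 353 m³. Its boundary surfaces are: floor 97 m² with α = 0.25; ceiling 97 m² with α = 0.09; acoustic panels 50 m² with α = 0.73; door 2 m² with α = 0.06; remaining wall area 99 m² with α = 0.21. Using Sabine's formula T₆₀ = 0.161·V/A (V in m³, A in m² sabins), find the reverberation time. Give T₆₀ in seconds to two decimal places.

0.63 s

Total absorption A = 97·0.25 + 97·0.09 + 50·0.73 + 2·0.06 + 99·0.21 = 90.39 m² sabins.
T₆₀ = 0.161 × 353 / 90.39 = 0.629 s.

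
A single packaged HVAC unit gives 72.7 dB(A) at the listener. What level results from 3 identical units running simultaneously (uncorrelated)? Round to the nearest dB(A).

77 dB(A)

With 3 equal, uncorrelated contributions the intensity is 3× that of one unit, giving a rise of 10·log₁₀ 3.
L_total = 72.7 + 10·log₁₀(3) = 72.7 + 4.771 = 77.47 dB(A).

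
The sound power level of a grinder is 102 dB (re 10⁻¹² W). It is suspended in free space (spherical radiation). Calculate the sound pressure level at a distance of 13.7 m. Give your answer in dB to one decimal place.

L_p = L_w − 10·log₁₀(4π·r²) with r = 13.7 m.
4π·r² = 2359 m², 10·log₁₀ of that is 33.727 dB.
L_p = 102 − 33.727 = 68.27 dB.

68.3 dB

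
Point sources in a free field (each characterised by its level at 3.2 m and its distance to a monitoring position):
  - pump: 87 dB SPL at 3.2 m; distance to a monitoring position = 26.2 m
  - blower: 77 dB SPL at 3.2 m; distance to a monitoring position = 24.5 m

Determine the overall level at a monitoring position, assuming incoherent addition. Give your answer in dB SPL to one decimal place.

69.2 dB SPL

Apply inverse-square spreading to bring every level to the receiver, then sum 10^(L/10).
pump: 87 − 20·log₁₀(26.2/3.2) = 87 − 18.26 = 68.74 dB SPL.
blower: 77 − 20·log₁₀(24.5/3.2) = 77 − 17.68 = 59.32 dB SPL.
Σ 10^(L/10) = 8.331e+06 → L_total = 10·log₁₀(8.331e+06) = 69.21 dB SPL.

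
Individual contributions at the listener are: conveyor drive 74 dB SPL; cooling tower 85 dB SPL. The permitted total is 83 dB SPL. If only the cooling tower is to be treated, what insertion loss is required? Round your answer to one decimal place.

Fixed contribution from the other source: Σ 10^(L/10) = 10^(74/10) = 2.512e+07 (74.00 dB SPL).
To meet 83 dB SPL overall, the treated cooling tower may contribute at most 10^(83/10) − 2.512e+07 = 1.744e+08, i.e. 82.42 dB SPL.
So the cooling tower must be reduced from 85 to 82.42 dB SPL: IL = 2.58 dB.

2.6 dB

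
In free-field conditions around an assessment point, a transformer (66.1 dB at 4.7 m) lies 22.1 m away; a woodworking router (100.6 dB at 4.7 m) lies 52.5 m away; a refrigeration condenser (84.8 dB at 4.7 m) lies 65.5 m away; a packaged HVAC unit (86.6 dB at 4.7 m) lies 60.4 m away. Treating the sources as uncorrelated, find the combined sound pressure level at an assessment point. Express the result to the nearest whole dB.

80 dB

Propagate each source to the receiver with L = L_ref − 20·log₁₀(r/r_ref), then add intensities.
transformer: 66.1 − 20·log₁₀(22.1/4.7) = 66.1 − 13.45 = 52.65 dB.
woodworking router: 100.6 − 20·log₁₀(52.5/4.7) = 100.6 − 20.96 = 79.64 dB.
refrigeration condenser: 84.8 − 20·log₁₀(65.5/4.7) = 84.8 − 22.88 = 61.92 dB.
packaged HVAC unit: 86.6 − 20·log₁₀(60.4/4.7) = 86.6 − 22.18 = 64.42 dB.
Σ 10^(L/10) = 9.653e+07 → L_total = 10·log₁₀(9.653e+07) = 79.85 dB.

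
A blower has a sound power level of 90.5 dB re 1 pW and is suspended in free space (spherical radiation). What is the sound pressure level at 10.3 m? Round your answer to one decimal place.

59.3 dB

L_p = L_w − 10·log₁₀(4π·r²) with r = 10.3 m.
4π·r² = 1333 m², 10·log₁₀ of that is 31.249 dB.
L_p = 90.5 − 31.249 = 59.25 dB.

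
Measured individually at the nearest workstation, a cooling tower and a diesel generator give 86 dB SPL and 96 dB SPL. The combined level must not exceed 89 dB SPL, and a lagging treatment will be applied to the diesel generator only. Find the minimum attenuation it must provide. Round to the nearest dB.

10 dB

Everything except the diesel generator sums to 10^(86/10) = 3.981e+08 in linear terms, 86.00 dB SPL.
To meet 89 dB SPL overall, the treated diesel generator may contribute at most 10^(89/10) − 3.981e+08 = 3.962e+08, i.e. 85.98 dB SPL.
Required insertion loss = 96 − 85.98 = 10.02 dB.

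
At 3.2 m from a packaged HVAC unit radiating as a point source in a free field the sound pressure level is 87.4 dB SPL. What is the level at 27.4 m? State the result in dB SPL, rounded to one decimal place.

Point-source attenuation: ΔL = 20·log₁₀(r₂/r₁) = 20·log₁₀(27.4/3.2) = 18.652 dB.
L₂ = 87.4 − 20·log₁₀(27.4/3.2) = 87.4 − 18.652 = 68.75 dB SPL.

68.7 dB SPL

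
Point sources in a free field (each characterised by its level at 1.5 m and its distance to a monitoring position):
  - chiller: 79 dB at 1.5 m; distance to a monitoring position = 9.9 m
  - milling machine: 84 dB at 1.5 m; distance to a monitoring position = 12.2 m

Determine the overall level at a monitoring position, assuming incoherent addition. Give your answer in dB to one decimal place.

Apply inverse-square spreading to bring every level to the receiver, then sum 10^(L/10).
chiller: 79 − 20·log₁₀(9.9/1.5) = 79 − 16.39 = 62.61 dB.
milling machine: 84 − 20·log₁₀(12.2/1.5) = 84 − 18.21 = 65.79 dB.
Σ 10^(L/10) = 5.621e+06 → L_total = 10·log₁₀(5.621e+06) = 67.50 dB.

67.5 dB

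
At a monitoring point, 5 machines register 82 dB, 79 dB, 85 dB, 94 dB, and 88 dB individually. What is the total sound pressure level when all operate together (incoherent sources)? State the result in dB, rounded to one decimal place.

95.7 dB

Incoherent sources combine by intensity addition: L_total = 10·log₁₀(Σ 10^(L_i/10)).
Σ 10^(L/10) = 10^(82/10) + 10^(79/10) + 10^(85/10) + 10^(94/10) + 10^(88/10) = 3.697e+09.
L_total = 10·log₁₀(3.697e+09) = 95.68 dB.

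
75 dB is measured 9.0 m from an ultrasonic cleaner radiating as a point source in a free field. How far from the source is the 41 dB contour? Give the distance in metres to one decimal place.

451.1 m

Point-source spreading drops the level by 20·log₁₀(r₂/r₁); inverting, r₂/r₁ = 10^(ΔL/20).
r₂ = 9.0·10^((75−41)/20) = 9.0·10^(34.0/20) = 451.07 m.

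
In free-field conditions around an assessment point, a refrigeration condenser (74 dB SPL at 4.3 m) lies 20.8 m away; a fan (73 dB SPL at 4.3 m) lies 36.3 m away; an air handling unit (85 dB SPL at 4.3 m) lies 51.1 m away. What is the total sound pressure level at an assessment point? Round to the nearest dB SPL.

Apply inverse-square spreading to bring every level to the receiver, then sum 10^(L/10).
refrigeration condenser: 74 − 20·log₁₀(20.8/4.3) = 74 − 13.69 = 60.31 dB SPL.
fan: 73 − 20·log₁₀(36.3/4.3) = 73 − 18.53 = 54.47 dB SPL.
air handling unit: 85 − 20·log₁₀(51.1/4.3) = 85 − 21.50 = 63.50 dB SPL.
Σ 10^(L/10) = 3.593e+06 → L_total = 10·log₁₀(3.593e+06) = 65.55 dB SPL.

66 dB SPL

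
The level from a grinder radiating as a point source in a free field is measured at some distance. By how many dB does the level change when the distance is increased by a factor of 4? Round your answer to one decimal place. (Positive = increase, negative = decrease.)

-12.0 dB

With spherical spreading the level changes by −20·log₁₀(r₂/r₁).
ΔL = −20·log₁₀(4) = -12.04 dB.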